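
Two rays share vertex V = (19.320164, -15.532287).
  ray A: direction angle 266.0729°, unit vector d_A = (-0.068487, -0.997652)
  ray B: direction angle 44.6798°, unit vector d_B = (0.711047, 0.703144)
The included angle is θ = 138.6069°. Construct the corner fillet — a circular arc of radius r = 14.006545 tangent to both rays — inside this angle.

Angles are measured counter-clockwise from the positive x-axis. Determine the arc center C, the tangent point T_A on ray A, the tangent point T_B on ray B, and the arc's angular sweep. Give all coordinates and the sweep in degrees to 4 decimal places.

center=(32.9314,-21.7708) T_A=(18.9578,-20.8115) T_B=(23.0828,-11.8115) sweep=41.3931

bisector direction at 335.3764° = (0.909064,-0.416656)
center distance |VC| = r/sin(θ/2) = 14.006545/sin(69.3034°) = 14.972811
C = V + |VC|·bis = (32.9314,-21.7708)
T_A = V + ((C−V)·d_A)·d_A = V + 5.2917·d_A = (18.9578,-20.8115)
T_B = V + ((C−V)·d_B)·d_B = V + 5.2917·d_B = (23.0828,-11.8115)
sweep = 180° − θ = 41.3931°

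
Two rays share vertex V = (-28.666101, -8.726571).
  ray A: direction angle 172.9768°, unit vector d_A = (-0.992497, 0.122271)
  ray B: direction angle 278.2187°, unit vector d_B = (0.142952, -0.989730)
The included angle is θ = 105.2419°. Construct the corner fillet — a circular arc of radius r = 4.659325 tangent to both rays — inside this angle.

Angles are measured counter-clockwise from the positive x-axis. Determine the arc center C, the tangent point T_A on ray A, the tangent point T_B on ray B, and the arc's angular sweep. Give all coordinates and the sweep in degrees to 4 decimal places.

bisector direction at 225.5977° = (-0.699691,-0.714445)
center distance |VC| = r/sin(θ/2) = 4.659325/sin(52.6210°) = 5.863466
C = V + |VC|·bis = (-32.7687,-12.9157)
T_A = V + ((C−V)·d_A)·d_A = V + 3.5596·d_A = (-32.1990,-8.2913)
T_B = V + ((C−V)·d_B)·d_B = V + 3.5596·d_B = (-28.1572,-12.2496)
sweep = 180° − θ = 74.7581°

center=(-32.7687,-12.9157) T_A=(-32.1990,-8.2913) T_B=(-28.1572,-12.2496) sweep=74.7581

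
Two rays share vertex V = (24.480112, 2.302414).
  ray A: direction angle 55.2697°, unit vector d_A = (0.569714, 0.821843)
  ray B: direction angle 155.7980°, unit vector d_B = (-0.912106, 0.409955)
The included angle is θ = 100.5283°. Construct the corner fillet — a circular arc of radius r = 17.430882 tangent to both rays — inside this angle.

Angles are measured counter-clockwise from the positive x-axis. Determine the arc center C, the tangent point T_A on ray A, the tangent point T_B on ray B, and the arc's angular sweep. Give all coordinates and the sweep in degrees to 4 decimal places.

center=(18.4097,24.1414) T_A=(32.7352,14.2108) T_B=(11.2639,8.2426) sweep=79.4717

bisector direction at 105.5339° = (-0.267808,0.963472)
center distance |VC| = r/sin(θ/2) = 17.430882/sin(50.2642°) = 22.666955
C = V + |VC|·bis = (18.4097,24.1414)
T_A = V + ((C−V)·d_A)·d_A = V + 14.4898·d_A = (32.7352,14.2108)
T_B = V + ((C−V)·d_B)·d_B = V + 14.4898·d_B = (11.2639,8.2426)
sweep = 180° − θ = 79.4717°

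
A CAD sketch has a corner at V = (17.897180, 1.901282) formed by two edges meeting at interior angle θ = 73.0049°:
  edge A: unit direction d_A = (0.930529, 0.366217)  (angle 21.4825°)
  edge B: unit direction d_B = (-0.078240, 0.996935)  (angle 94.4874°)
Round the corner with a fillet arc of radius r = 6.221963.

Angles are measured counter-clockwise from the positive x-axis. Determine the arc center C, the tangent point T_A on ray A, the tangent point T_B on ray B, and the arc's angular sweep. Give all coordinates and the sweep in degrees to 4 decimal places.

center=(23.4422,10.7701) T_A=(25.7208,4.9803) T_B=(17.2394,10.2833) sweep=106.9951

bisector direction at 57.9850° = (0.530142,0.847909)
center distance |VC| = r/sin(θ/2) = 6.221963/sin(36.5025°) = 10.459592
C = V + |VC|·bis = (23.4422,10.7701)
T_A = V + ((C−V)·d_A)·d_A = V + 8.4077·d_A = (25.7208,4.9803)
T_B = V + ((C−V)·d_B)·d_B = V + 8.4077·d_B = (17.2394,10.2833)
sweep = 180° − θ = 106.9951°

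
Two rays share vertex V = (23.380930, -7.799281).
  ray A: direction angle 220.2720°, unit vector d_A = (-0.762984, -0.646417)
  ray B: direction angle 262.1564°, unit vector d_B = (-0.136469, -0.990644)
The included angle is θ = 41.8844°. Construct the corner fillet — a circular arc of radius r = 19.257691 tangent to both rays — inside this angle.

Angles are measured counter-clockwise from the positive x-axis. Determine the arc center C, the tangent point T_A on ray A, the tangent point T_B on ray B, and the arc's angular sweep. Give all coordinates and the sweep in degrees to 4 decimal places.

center=(-2.5637,-55.0201) T_A=(-15.0122,-40.3268) T_B=(16.5138,-57.6482) sweep=138.1156

bisector direction at 241.2142° = (-0.481536,-0.876426)
center distance |VC| = r/sin(θ/2) = 19.257691/sin(20.9422°) = 53.878824
C = V + |VC|·bis = (-2.5637,-55.0201)
T_A = V + ((C−V)·d_A)·d_A = V + 50.3197·d_A = (-15.0122,-40.3268)
T_B = V + ((C−V)·d_B)·d_B = V + 50.3197·d_B = (16.5138,-57.6482)
sweep = 180° − θ = 138.1156°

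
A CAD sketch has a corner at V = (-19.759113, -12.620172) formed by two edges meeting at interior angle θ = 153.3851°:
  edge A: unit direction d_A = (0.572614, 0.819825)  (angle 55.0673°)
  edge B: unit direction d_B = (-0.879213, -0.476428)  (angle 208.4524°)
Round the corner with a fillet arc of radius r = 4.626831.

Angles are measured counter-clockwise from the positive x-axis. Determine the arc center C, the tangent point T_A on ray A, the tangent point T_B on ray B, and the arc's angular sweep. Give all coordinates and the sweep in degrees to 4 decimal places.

center=(-22.9257,-9.0736) T_A=(-19.1325,-11.7230) T_B=(-20.7213,-13.1416) sweep=26.6149

bisector direction at 131.7599° = (-0.666010,0.745943)
center distance |VC| = r/sin(θ/2) = 4.626831/sin(76.6925°) = 4.754494
C = V + |VC|·bis = (-22.9257,-9.0736)
T_A = V + ((C−V)·d_A)·d_A = V + 1.0944·d_A = (-19.1325,-11.7230)
T_B = V + ((C−V)·d_B)·d_B = V + 1.0944·d_B = (-20.7213,-13.1416)
sweep = 180° − θ = 26.6149°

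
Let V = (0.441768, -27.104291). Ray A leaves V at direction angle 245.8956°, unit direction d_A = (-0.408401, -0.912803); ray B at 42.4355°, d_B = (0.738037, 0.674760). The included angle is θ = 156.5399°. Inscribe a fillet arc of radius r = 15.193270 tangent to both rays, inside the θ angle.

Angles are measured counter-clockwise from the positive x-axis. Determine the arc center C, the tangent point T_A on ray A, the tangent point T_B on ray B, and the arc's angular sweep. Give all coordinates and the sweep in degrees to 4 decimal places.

bisector direction at 324.1655° = (0.810712,-0.585445)
center distance |VC| = r/sin(θ/2) = 15.193270/sin(78.2699°) = 15.517329
C = V + |VC|·bis = (13.0219,-36.1888)
T_A = V + ((C−V)·d_A)·d_A = V + 3.1547·d_A = (-0.8466,-29.9839)
T_B = V + ((C−V)·d_B)·d_B = V + 3.1547·d_B = (2.7700,-24.9756)
sweep = 180° − θ = 23.4601°

center=(13.0219,-36.1888) T_A=(-0.8466,-29.9839) T_B=(2.7700,-24.9756) sweep=23.4601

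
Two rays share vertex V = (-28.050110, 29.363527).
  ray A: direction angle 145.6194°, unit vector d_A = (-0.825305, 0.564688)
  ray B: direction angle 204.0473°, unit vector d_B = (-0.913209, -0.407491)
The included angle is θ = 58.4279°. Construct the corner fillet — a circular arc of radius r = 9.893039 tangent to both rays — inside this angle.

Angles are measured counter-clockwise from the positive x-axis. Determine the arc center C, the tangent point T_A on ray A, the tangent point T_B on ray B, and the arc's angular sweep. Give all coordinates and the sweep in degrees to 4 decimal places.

bisector direction at 174.8334° = (-0.995937,0.090053)
center distance |VC| = r/sin(θ/2) = 9.893039/sin(29.2140°) = 20.269623
C = V + |VC|·bis = (-48.2374,31.1889)
T_A = V + ((C−V)·d_A)·d_A = V + 17.6914·d_A = (-42.6509,39.3536)
T_B = V + ((C−V)·d_B)·d_B = V + 17.6914·d_B = (-44.2061,22.1544)
sweep = 180° − θ = 121.5721°

center=(-48.2374,31.1889) T_A=(-42.6509,39.3536) T_B=(-44.2061,22.1544) sweep=121.5721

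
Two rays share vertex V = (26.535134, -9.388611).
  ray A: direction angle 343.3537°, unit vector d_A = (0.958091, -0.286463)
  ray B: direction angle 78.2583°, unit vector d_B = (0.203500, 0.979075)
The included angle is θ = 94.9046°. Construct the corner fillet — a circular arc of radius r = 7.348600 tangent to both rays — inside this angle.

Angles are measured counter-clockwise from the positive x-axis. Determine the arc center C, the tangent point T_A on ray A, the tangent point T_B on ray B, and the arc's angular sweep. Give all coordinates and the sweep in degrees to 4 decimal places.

center=(35.1026,-4.2802) T_A=(32.9975,-11.3208) T_B=(27.9077,-2.7847) sweep=85.0954

bisector direction at 30.8060° = (0.858906,0.512133)
center distance |VC| = r/sin(θ/2) = 7.348600/sin(47.4523°) = 9.974826
C = V + |VC|·bis = (35.1026,-4.2802)
T_A = V + ((C−V)·d_A)·d_A = V + 6.7450·d_A = (32.9975,-11.3208)
T_B = V + ((C−V)·d_B)·d_B = V + 6.7450·d_B = (27.9077,-2.7847)
sweep = 180° − θ = 85.0954°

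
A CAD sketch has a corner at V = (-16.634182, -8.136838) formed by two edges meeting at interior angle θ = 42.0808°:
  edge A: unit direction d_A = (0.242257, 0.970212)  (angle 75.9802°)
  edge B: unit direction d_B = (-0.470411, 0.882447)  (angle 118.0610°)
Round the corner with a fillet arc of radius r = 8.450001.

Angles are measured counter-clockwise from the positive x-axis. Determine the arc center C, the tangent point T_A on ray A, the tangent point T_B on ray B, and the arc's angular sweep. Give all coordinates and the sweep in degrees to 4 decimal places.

center=(-19.5109,15.2226) T_A=(-11.3126,13.1755) T_B=(-26.9676,11.2476) sweep=137.9192

bisector direction at 97.0206° = (-0.122226,0.992502)
center distance |VC| = r/sin(θ/2) = 8.450001/sin(21.0404°) = 23.535894
C = V + |VC|·bis = (-19.5109,15.2226)
T_A = V + ((C−V)·d_A)·d_A = V + 21.9667·d_A = (-11.3126,13.1755)
T_B = V + ((C−V)·d_B)·d_B = V + 21.9667·d_B = (-26.9676,11.2476)
sweep = 180° − θ = 137.9192°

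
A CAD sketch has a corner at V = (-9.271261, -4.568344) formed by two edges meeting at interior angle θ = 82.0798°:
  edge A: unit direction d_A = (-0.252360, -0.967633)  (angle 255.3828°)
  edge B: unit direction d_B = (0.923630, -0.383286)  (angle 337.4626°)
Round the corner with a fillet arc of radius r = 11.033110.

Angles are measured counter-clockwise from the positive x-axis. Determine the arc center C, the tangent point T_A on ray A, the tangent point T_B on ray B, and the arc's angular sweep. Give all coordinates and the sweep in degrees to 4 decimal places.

center=(-1.7937,-19.6167) T_A=(-12.4697,-16.8324) T_B=(2.4351,-9.4262) sweep=97.9202

bisector direction at 296.4227° = (0.444990,-0.895536)
center distance |VC| = r/sin(θ/2) = 11.033110/sin(41.0399°) = 16.803795
C = V + |VC|·bis = (-1.7937,-19.6167)
T_A = V + ((C−V)·d_A)·d_A = V + 12.6743·d_A = (-12.4697,-16.8324)
T_B = V + ((C−V)·d_B)·d_B = V + 12.6743·d_B = (2.4351,-9.4262)
sweep = 180° − θ = 97.9202°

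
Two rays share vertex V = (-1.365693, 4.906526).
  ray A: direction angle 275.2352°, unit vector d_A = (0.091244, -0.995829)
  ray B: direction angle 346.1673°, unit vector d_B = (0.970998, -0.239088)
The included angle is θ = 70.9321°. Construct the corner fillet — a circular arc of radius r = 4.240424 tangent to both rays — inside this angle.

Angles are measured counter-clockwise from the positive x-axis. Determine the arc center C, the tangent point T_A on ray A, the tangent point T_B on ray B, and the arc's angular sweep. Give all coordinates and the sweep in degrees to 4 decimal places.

bisector direction at 310.7013° = (0.652115,-0.758120)
center distance |VC| = r/sin(θ/2) = 4.240424/sin(35.4661°) = 7.308298
C = V + |VC|·bis = (3.4002,-0.6340)
T_A = V + ((C−V)·d_A)·d_A = V + 5.9523·d_A = (-0.8226,-1.0210)
T_B = V + ((C−V)·d_B)·d_B = V + 5.9523·d_B = (4.4140,3.4834)
sweep = 180° − θ = 109.0679°

center=(3.4002,-0.6340) T_A=(-0.8226,-1.0210) T_B=(4.4140,3.4834) sweep=109.0679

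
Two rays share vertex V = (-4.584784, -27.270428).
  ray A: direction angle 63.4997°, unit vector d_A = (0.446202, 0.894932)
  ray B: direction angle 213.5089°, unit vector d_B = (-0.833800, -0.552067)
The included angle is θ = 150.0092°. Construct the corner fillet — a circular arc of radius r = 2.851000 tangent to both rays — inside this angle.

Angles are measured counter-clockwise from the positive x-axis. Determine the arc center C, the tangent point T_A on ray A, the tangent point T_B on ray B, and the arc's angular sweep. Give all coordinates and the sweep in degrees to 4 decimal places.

center=(-6.7955,-25.3149) T_A=(-4.2440,-26.5870) T_B=(-5.2215,-27.6920) sweep=29.9908

bisector direction at 138.5043° = (-0.749005,0.662564)
center distance |VC| = r/sin(θ/2) = 2.851000/sin(75.0046°) = 2.951509
C = V + |VC|·bis = (-6.7955,-25.3149)
T_A = V + ((C−V)·d_A)·d_A = V + 0.7637·d_A = (-4.2440,-26.5870)
T_B = V + ((C−V)·d_B)·d_B = V + 0.7637·d_B = (-5.2215,-27.6920)
sweep = 180° − θ = 29.9908°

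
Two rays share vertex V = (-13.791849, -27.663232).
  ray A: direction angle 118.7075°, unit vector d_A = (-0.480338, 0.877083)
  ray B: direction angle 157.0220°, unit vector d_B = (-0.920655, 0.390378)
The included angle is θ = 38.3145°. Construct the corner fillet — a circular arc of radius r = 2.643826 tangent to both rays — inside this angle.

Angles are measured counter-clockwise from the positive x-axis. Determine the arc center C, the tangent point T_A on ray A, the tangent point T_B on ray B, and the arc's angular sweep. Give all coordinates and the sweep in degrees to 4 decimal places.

center=(-19.7662,-22.2583) T_A=(-17.4474,-20.9884) T_B=(-20.7983,-24.6923) sweep=141.6855

bisector direction at 137.8648° = (-0.741563,0.670883)
center distance |VC| = r/sin(θ/2) = 2.643826/sin(19.1573°) = 8.056468
C = V + |VC|·bis = (-19.7662,-22.2583)
T_A = V + ((C−V)·d_A)·d_A = V + 7.6103·d_A = (-17.4474,-20.9884)
T_B = V + ((C−V)·d_B)·d_B = V + 7.6103·d_B = (-20.7983,-24.6923)
sweep = 180° − θ = 141.6855°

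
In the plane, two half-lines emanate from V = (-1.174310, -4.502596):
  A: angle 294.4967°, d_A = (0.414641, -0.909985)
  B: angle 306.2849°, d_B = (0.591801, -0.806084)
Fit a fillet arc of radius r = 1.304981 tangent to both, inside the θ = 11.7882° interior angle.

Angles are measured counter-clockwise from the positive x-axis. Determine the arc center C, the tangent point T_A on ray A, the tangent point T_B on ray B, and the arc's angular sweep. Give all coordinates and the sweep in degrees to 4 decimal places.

center=(5.2546,-15.4644) T_A=(4.0671,-16.0055) T_B=(6.3065,-14.6921) sweep=168.2118

bisector direction at 300.3908° = (0.505895,-0.862595)
center distance |VC| = r/sin(θ/2) = 1.304981/sin(5.8941°) = 12.707952
C = V + |VC|·bis = (5.2546,-15.4644)
T_A = V + ((C−V)·d_A)·d_A = V + 12.6408·d_A = (4.0671,-16.0055)
T_B = V + ((C−V)·d_B)·d_B = V + 12.6408·d_B = (6.3065,-14.6921)
sweep = 180° − θ = 168.2118°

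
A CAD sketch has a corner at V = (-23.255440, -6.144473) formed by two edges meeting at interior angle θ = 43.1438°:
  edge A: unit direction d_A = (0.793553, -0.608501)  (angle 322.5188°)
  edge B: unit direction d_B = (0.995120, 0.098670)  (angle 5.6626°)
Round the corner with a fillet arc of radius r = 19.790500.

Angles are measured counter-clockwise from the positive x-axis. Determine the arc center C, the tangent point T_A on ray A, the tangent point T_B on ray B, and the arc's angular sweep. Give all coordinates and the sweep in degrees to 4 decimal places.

bisector direction at 344.0907° = (0.961697,-0.274115)
center distance |VC| = r/sin(θ/2) = 19.790500/sin(21.5719°) = 53.827019
C = V + |VC|·bis = (28.5098,-20.8993)
T_A = V + ((C−V)·d_A)·d_A = V + 50.0568·d_A = (16.4673,-36.6041)
T_B = V + ((C−V)·d_B)·d_B = V + 50.0568·d_B = (26.5571,-1.2054)
sweep = 180° − θ = 136.8562°

center=(28.5098,-20.8993) T_A=(16.4673,-36.6041) T_B=(26.5571,-1.2054) sweep=136.8562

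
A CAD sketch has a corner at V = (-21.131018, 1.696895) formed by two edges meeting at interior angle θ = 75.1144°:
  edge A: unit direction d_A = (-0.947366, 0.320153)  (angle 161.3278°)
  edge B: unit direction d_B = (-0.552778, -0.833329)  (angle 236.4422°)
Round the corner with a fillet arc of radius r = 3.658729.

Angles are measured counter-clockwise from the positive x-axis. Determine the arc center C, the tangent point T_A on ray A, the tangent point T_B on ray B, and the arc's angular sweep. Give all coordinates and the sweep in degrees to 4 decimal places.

center=(-26.8102,-0.2459) T_A=(-25.6389,3.2203) T_B=(-23.7613,-2.2683) sweep=104.8856

bisector direction at 198.8850° = (-0.946170,-0.323670)
center distance |VC| = r/sin(θ/2) = 3.658729/sin(37.5572°) = 6.002313
C = V + |VC|·bis = (-26.8102,-0.2459)
T_A = V + ((C−V)·d_A)·d_A = V + 4.7583·d_A = (-25.6389,3.2203)
T_B = V + ((C−V)·d_B)·d_B = V + 4.7583·d_B = (-23.7613,-2.2683)
sweep = 180° − θ = 104.8856°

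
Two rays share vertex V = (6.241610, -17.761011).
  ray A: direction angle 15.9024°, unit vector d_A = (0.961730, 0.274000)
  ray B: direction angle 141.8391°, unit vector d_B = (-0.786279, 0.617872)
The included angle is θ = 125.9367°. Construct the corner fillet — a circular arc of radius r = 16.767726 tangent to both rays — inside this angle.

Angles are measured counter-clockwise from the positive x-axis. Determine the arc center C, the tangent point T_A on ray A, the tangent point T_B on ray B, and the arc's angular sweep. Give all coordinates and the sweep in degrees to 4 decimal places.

bisector direction at 78.8708° = (0.193023,0.981194)
center distance |VC| = r/sin(θ/2) = 16.767726/sin(62.9684°) = 18.824160
C = V + |VC|·bis = (9.8751,0.7091)
T_A = V + ((C−V)·d_A)·d_A = V + 8.5553·d_A = (14.4695,-15.4169)
T_B = V + ((C−V)·d_B)·d_B = V + 8.5553·d_B = (-0.4852,-12.4750)
sweep = 180° − θ = 54.0633°

center=(9.8751,0.7091) T_A=(14.4695,-15.4169) T_B=(-0.4852,-12.4750) sweep=54.0633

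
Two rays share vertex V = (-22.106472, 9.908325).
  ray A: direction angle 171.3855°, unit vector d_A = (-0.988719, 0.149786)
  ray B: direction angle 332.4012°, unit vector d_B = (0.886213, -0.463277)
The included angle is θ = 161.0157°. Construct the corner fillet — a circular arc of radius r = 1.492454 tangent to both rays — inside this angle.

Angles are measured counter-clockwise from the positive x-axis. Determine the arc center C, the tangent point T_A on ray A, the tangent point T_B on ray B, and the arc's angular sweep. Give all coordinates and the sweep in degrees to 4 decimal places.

bisector direction at 251.8934° = (-0.310787,-0.950480)
center distance |VC| = r/sin(θ/2) = 1.492454/sin(80.5079°) = 1.513172
C = V + |VC|·bis = (-22.5767,8.4701)
T_A = V + ((C−V)·d_A)·d_A = V + 0.2495·d_A = (-22.3532,9.9457)
T_B = V + ((C−V)·d_B)·d_B = V + 0.2495·d_B = (-21.8853,9.7927)
sweep = 180° − θ = 18.9843°

center=(-22.5767,8.4701) T_A=(-22.3532,9.9457) T_B=(-21.8853,9.7927) sweep=18.9843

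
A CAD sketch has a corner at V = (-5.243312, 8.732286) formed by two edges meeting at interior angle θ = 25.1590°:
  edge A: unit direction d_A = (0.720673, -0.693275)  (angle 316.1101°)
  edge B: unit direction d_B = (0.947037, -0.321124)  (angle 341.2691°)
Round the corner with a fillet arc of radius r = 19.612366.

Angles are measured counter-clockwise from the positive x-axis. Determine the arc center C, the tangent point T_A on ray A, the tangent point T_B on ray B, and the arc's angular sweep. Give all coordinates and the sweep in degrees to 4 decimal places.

bisector direction at 328.6896° = (0.854365,-0.519674)
center distance |VC| = r/sin(θ/2) = 19.612366/sin(12.5795°) = 90.050053
C = V + |VC|·bis = (71.6923,-38.0644)
T_A = V + ((C−V)·d_A)·d_A = V + 87.8884·d_A = (58.0955,-52.1985)
T_B = V + ((C−V)·d_B)·d_B = V + 87.8884·d_B = (77.9903,-19.4908)
sweep = 180° − θ = 154.8410°

center=(71.6923,-38.0644) T_A=(58.0955,-52.1985) T_B=(77.9903,-19.4908) sweep=154.8410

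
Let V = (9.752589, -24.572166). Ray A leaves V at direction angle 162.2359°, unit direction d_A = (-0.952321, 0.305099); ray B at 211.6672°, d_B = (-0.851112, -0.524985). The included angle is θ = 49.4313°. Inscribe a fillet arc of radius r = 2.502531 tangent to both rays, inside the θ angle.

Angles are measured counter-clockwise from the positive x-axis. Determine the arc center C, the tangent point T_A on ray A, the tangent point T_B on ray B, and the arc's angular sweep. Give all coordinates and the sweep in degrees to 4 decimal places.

center=(3.8113,-25.2966) T_A=(4.5748,-22.9134) T_B=(5.1251,-27.4265) sweep=130.5687

bisector direction at 186.9515° = (-0.992649,-0.121030)
center distance |VC| = r/sin(θ/2) = 2.502531/sin(24.7157°) = 5.985267
C = V + |VC|·bis = (3.8113,-25.2966)
T_A = V + ((C−V)·d_A)·d_A = V + 5.4370·d_A = (4.5748,-22.9134)
T_B = V + ((C−V)·d_B)·d_B = V + 5.4370·d_B = (5.1251,-27.4265)
sweep = 180° − θ = 130.5687°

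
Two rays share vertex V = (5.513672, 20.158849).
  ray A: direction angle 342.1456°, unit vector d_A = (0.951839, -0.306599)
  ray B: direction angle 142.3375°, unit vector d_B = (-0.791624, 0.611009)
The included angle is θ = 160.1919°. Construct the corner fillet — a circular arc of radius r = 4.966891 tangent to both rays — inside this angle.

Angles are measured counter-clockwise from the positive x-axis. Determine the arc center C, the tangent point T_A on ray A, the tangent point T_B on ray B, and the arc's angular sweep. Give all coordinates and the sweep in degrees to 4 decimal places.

center=(7.8620,24.6206) T_A=(6.3391,19.8930) T_B=(4.8272,20.6887) sweep=19.8081

bisector direction at 62.2416° = (0.465745,0.884919)
center distance |VC| = r/sin(θ/2) = 4.966891/sin(80.0960°) = 5.042032
C = V + |VC|·bis = (7.8620,24.6206)
T_A = V + ((C−V)·d_A)·d_A = V + 0.8672·d_A = (6.3391,19.8930)
T_B = V + ((C−V)·d_B)·d_B = V + 0.8672·d_B = (4.8272,20.6887)
sweep = 180° − θ = 19.8081°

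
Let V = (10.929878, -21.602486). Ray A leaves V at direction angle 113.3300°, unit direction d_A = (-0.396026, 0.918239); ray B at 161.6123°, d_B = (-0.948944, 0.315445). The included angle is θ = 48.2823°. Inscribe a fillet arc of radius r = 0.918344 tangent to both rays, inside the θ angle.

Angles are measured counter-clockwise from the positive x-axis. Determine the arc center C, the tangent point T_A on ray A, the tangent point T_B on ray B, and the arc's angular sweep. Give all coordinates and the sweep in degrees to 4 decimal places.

bisector direction at 137.4711° = (-0.736937,0.675961)
center distance |VC| = r/sin(θ/2) = 0.918344/sin(24.1411°) = 2.245417
C = V + |VC|·bis = (9.2751,-20.0847)
T_A = V + ((C−V)·d_A)·d_A = V + 2.0490·d_A = (10.1184,-19.7210)
T_B = V + ((C−V)·d_B)·d_B = V + 2.0490·d_B = (8.9855,-20.9561)
sweep = 180° − θ = 131.7177°

center=(9.2751,-20.0847) T_A=(10.1184,-19.7210) T_B=(8.9855,-20.9561) sweep=131.7177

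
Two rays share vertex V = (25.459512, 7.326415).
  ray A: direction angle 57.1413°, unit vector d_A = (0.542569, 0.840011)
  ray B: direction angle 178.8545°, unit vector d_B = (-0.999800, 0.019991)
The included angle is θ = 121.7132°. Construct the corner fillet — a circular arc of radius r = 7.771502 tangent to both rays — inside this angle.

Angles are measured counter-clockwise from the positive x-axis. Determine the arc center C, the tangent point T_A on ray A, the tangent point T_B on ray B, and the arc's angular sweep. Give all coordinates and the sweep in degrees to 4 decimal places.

center=(21.2825,15.1830) T_A=(27.8106,10.9664) T_B=(21.1271,7.4130) sweep=58.2868

bisector direction at 117.9979° = (-0.469439,0.882965)
center distance |VC| = r/sin(θ/2) = 7.771502/sin(60.8566°) = 8.897951
C = V + |VC|·bis = (21.2825,15.1830)
T_A = V + ((C−V)·d_A)·d_A = V + 4.3333·d_A = (27.8106,10.9664)
T_B = V + ((C−V)·d_B)·d_B = V + 4.3333·d_B = (21.1271,7.4130)
sweep = 180° − θ = 58.2868°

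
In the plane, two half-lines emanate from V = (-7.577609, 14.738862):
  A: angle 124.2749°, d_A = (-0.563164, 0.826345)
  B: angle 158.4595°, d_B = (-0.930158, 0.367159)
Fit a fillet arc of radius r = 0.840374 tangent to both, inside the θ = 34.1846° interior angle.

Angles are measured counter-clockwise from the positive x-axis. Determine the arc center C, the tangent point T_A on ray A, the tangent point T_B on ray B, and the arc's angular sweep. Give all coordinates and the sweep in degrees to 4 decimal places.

center=(-9.8112,16.5240) T_A=(-9.1167,16.9973) T_B=(-10.1197,15.7423) sweep=145.8154

bisector direction at 141.3672° = (-0.781163,0.624327)
center distance |VC| = r/sin(θ/2) = 0.840374/sin(17.0923°) = 2.859272
C = V + |VC|·bis = (-9.8112,16.5240)
T_A = V + ((C−V)·d_A)·d_A = V + 2.7330·d_A = (-9.1167,16.9973)
T_B = V + ((C−V)·d_B)·d_B = V + 2.7330·d_B = (-10.1197,15.7423)
sweep = 180° − θ = 145.8154°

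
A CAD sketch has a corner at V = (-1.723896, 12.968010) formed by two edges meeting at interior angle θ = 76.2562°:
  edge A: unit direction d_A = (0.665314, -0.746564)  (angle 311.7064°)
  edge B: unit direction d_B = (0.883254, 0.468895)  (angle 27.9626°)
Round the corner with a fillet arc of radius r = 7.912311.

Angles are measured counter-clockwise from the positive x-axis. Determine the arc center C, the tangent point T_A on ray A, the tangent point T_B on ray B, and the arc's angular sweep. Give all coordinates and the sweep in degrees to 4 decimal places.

bisector direction at 349.8345° = (0.984302,-0.176492)
center distance |VC| = r/sin(θ/2) = 7.912311/sin(38.1281°) = 12.815083
C = V + |VC|·bis = (10.8900,10.7062)
T_A = V + ((C−V)·d_A)·d_A = V + 10.0808·d_A = (4.9830,5.4421)
T_B = V + ((C−V)·d_B)·d_B = V + 10.0808·d_B = (7.1800,17.6948)
sweep = 180° − θ = 103.7438°

center=(10.8900,10.7062) T_A=(4.9830,5.4421) T_B=(7.1800,17.6948) sweep=103.7438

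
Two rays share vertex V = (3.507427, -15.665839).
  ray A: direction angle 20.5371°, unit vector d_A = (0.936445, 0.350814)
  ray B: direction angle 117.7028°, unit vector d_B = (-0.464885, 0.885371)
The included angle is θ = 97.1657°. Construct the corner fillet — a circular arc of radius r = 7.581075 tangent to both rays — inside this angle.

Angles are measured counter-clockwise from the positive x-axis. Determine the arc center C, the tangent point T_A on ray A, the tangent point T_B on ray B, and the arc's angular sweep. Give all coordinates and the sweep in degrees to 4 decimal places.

center=(7.1105,-6.2205) T_A=(9.7700,-13.3197) T_B=(0.3984,-9.7448) sweep=82.8343

bisector direction at 69.1200° = (0.356413,0.934329)
center distance |VC| = r/sin(θ/2) = 7.581075/sin(48.5829°) = 10.109271
C = V + |VC|·bis = (7.1105,-6.2205)
T_A = V + ((C−V)·d_A)·d_A = V + 6.6877·d_A = (9.7700,-13.3197)
T_B = V + ((C−V)·d_B)·d_B = V + 6.6877·d_B = (0.3984,-9.7448)
sweep = 180° − θ = 82.8343°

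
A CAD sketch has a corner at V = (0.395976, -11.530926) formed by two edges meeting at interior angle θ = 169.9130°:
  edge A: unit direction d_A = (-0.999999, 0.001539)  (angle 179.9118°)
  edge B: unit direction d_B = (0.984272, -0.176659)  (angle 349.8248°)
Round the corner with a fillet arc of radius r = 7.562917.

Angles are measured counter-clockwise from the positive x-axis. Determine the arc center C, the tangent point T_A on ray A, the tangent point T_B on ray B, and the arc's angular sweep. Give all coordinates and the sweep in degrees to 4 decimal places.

bisector direction at 264.8683° = (-0.089445,-0.995992)
center distance |VC| = r/sin(θ/2) = 7.562917/sin(84.9565°) = 7.592313
C = V + |VC|·bis = (-0.2831,-19.0928)
T_A = V + ((C−V)·d_A)·d_A = V + 0.6675·d_A = (-0.2715,-11.5299)
T_B = V + ((C−V)·d_B)·d_B = V + 0.6675·d_B = (1.0529,-11.6488)
sweep = 180° − θ = 10.0870°

center=(-0.2831,-19.0928) T_A=(-0.2715,-11.5299) T_B=(1.0529,-11.6488) sweep=10.0870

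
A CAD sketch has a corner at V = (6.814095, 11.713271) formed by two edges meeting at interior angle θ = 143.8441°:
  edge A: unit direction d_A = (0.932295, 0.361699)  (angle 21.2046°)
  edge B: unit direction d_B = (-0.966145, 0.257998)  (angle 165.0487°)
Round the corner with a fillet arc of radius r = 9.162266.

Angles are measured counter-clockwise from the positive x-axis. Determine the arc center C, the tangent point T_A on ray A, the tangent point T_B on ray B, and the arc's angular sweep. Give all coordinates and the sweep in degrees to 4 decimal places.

center=(6.2884,21.3370) T_A=(9.6024,12.7950) T_B=(3.9246,12.4849) sweep=36.1559

bisector direction at 93.1267° = (-0.054543,0.998511)
center distance |VC| = r/sin(θ/2) = 9.162266/sin(71.9220°) = 9.638046
C = V + |VC|·bis = (6.2884,21.3370)
T_A = V + ((C−V)·d_A)·d_A = V + 2.9908·d_A = (9.6024,12.7950)
T_B = V + ((C−V)·d_B)·d_B = V + 2.9908·d_B = (3.9246,12.4849)
sweep = 180° − θ = 36.1559°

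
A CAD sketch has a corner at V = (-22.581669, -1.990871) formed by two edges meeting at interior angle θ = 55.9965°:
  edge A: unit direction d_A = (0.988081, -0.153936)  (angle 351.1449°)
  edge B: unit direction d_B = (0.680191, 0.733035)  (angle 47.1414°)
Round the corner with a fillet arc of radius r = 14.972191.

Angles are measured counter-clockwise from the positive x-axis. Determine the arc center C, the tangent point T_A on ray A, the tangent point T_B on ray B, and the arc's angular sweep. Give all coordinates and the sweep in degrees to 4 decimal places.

bisector direction at 19.1431° = (0.944702,0.327929)
center distance |VC| = r/sin(θ/2) = 14.972191/sin(27.9982°) = 31.893414
C = V + |VC|·bis = (7.5481,8.4679)
T_A = V + ((C−V)·d_A)·d_A = V + 28.1607·d_A = (5.2433,-6.3258)
T_B = V + ((C−V)·d_B)·d_B = V + 28.1607·d_B = (-3.4270,18.6519)
sweep = 180° − θ = 124.0035°

center=(7.5481,8.4679) T_A=(5.2433,-6.3258) T_B=(-3.4270,18.6519) sweep=124.0035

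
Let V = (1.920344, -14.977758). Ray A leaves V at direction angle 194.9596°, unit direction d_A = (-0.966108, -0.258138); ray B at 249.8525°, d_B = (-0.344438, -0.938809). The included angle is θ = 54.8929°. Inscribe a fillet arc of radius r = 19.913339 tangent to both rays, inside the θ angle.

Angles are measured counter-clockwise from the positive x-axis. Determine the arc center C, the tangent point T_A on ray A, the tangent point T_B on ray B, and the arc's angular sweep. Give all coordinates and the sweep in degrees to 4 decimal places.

center=(-29.9804,-44.1134) T_A=(-35.1208,-24.8749) T_B=(-11.2856,-50.9723) sweep=125.1071

bisector direction at 222.4061° = (-0.738384,-0.674380)
center distance |VC| = r/sin(θ/2) = 19.913339/sin(27.4464°) = 43.203518
C = V + |VC|·bis = (-29.9804,-44.1134)
T_A = V + ((C−V)·d_A)·d_A = V + 38.3406·d_A = (-35.1208,-24.8749)
T_B = V + ((C−V)·d_B)·d_B = V + 38.3406·d_B = (-11.2856,-50.9723)
sweep = 180° − θ = 125.1071°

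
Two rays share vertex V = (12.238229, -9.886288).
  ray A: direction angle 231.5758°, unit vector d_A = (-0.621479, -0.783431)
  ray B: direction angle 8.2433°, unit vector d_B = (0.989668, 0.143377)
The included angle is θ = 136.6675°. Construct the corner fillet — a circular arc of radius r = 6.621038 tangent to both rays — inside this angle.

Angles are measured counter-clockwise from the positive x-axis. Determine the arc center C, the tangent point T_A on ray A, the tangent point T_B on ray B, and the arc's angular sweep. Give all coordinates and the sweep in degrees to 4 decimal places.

bisector direction at 299.9095° = (0.498632,-0.866814)
center distance |VC| = r/sin(θ/2) = 6.621038/sin(68.3337°) = 7.124373
C = V + |VC|·bis = (15.7907,-16.0618)
T_A = V + ((C−V)·d_A)·d_A = V + 2.6303·d_A = (10.6035,-11.9470)
T_B = V + ((C−V)·d_B)·d_B = V + 2.6303·d_B = (14.8414,-9.5092)
sweep = 180° − θ = 43.3325°

center=(15.7907,-16.0618) T_A=(10.6035,-11.9470) T_B=(14.8414,-9.5092) sweep=43.3325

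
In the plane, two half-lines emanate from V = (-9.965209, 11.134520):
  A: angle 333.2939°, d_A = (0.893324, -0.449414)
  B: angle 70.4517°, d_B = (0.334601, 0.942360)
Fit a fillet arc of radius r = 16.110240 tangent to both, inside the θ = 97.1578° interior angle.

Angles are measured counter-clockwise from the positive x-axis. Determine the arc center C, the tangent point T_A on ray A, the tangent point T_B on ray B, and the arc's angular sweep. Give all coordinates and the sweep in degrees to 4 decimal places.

bisector direction at 21.8728° = (0.928013,0.372547)
center distance |VC| = r/sin(θ/2) = 16.110240/sin(48.5789°) = 21.484116
C = V + |VC|·bis = (9.9723,19.1384)
T_A = V + ((C−V)·d_A)·d_A = V + 14.2136·d_A = (2.7322,4.7467)
T_B = V + ((C−V)·d_B)·d_B = V + 14.2136·d_B = (-5.2093,24.5289)
sweep = 180° − θ = 82.8422°

center=(9.9723,19.1384) T_A=(2.7322,4.7467) T_B=(-5.2093,24.5289) sweep=82.8422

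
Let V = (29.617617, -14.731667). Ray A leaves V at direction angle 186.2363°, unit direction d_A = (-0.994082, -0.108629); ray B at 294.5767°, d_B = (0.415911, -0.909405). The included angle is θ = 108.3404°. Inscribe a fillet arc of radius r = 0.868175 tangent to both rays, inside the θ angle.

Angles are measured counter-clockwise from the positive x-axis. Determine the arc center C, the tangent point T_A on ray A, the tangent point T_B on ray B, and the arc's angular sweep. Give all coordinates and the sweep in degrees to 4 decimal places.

bisector direction at 240.4065° = (-0.493843,-0.869551)
center distance |VC| = r/sin(θ/2) = 0.868175/sin(54.1702°) = 1.070817
C = V + |VC|·bis = (29.0888,-15.6628)
T_A = V + ((C−V)·d_A)·d_A = V + 0.6268·d_A = (28.9945,-14.7998)
T_B = V + ((C−V)·d_B)·d_B = V + 0.6268·d_B = (29.8783,-15.3017)
sweep = 180° − θ = 71.6596°

center=(29.0888,-15.6628) T_A=(28.9945,-14.7998) T_B=(29.8783,-15.3017) sweep=71.6596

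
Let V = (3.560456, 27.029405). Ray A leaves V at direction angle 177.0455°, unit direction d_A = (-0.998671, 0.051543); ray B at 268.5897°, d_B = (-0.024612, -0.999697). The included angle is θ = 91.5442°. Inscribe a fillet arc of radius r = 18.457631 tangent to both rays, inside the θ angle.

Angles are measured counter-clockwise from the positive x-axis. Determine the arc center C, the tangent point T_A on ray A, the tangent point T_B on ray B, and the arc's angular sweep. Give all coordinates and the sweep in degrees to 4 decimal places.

bisector direction at 222.8176° = (-0.733521,-0.679667)
center distance |VC| = r/sin(θ/2) = 18.457631/sin(45.7721°) = 25.758271
C = V + |VC|·bis = (-15.3338,9.5224)
T_A = V + ((C−V)·d_A)·d_A = V + 17.9668·d_A = (-14.3824,27.9555)
T_B = V + ((C−V)·d_B)·d_B = V + 17.9668·d_B = (3.1183,9.0681)
sweep = 180° − θ = 88.4558°

center=(-15.3338,9.5224) T_A=(-14.3824,27.9555) T_B=(3.1183,9.0681) sweep=88.4558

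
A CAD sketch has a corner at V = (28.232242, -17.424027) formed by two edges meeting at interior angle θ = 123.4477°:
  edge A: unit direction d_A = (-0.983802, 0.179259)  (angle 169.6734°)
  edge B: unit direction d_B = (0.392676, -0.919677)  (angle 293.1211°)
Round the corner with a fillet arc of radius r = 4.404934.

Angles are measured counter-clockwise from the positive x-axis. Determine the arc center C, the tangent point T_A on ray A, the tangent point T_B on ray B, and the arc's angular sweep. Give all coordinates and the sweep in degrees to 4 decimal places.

bisector direction at 231.3972° = (-0.623917,-0.781491)
center distance |VC| = r/sin(θ/2) = 4.404934/sin(61.7238°) = 5.001772
C = V + |VC|·bis = (25.1116,-21.3329)
T_A = V + ((C−V)·d_A)·d_A = V + 2.3694·d_A = (25.9012,-16.9993)
T_B = V + ((C−V)·d_B)·d_B = V + 2.3694·d_B = (29.1627,-19.6032)
sweep = 180° − θ = 56.5523°

center=(25.1116,-21.3329) T_A=(25.9012,-16.9993) T_B=(29.1627,-19.6032) sweep=56.5523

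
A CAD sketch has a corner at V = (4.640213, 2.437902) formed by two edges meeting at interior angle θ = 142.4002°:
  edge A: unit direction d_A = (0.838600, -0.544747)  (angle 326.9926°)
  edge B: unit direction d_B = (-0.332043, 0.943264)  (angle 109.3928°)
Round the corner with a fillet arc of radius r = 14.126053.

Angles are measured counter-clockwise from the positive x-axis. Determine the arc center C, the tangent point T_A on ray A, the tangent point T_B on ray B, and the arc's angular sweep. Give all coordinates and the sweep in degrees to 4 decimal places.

center=(16.3681,11.6644) T_A=(8.6729,-0.1817) T_B=(3.0435,6.9739) sweep=37.5998

bisector direction at 38.1927° = (0.785936,0.618308)
center distance |VC| = r/sin(θ/2) = 14.126053/sin(71.2001°) = 14.922152
C = V + |VC|·bis = (16.3681,11.6644)
T_A = V + ((C−V)·d_A)·d_A = V + 4.8089·d_A = (8.6729,-0.1817)
T_B = V + ((C−V)·d_B)·d_B = V + 4.8089·d_B = (3.0435,6.9739)
sweep = 180° − θ = 37.5998°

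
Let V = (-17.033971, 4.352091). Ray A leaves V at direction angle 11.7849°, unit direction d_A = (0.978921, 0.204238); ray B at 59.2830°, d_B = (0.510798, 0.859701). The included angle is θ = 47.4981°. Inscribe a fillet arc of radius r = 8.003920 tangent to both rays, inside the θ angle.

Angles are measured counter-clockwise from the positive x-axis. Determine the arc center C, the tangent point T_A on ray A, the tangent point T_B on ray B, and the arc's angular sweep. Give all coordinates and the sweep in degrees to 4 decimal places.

bisector direction at 35.5339° = (0.813771,0.581185)
center distance |VC| = r/sin(θ/2) = 8.003920/sin(23.7491°) = 19.874084
C = V + |VC|·bis = (-0.8610,15.9026)
T_A = V + ((C−V)·d_A)·d_A = V + 18.1911·d_A = (0.7737,8.0674)
T_B = V + ((C−V)·d_B)·d_B = V + 18.1911·d_B = (-7.7420,19.9910)
sweep = 180° − θ = 132.5019°

center=(-0.8610,15.9026) T_A=(0.7737,8.0674) T_B=(-7.7420,19.9910) sweep=132.5019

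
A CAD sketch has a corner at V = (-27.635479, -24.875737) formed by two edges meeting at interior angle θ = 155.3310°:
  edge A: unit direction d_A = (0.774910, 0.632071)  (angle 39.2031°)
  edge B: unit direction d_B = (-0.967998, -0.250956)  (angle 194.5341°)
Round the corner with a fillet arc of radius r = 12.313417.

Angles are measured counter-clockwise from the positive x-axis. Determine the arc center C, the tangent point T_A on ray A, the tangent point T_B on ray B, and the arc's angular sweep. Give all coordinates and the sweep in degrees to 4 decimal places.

bisector direction at 116.8686° = (-0.451946,0.892045)
center distance |VC| = r/sin(θ/2) = 12.313417/sin(77.6655°) = 12.604362
C = V + |VC|·bis = (-33.3320,-13.6321)
T_A = V + ((C−V)·d_A)·d_A = V + 2.6925·d_A = (-25.5490,-23.1739)
T_B = V + ((C−V)·d_B)·d_B = V + 2.6925·d_B = (-30.2418,-25.5514)
sweep = 180° − θ = 24.6690°

center=(-33.3320,-13.6321) T_A=(-25.5490,-23.1739) T_B=(-30.2418,-25.5514) sweep=24.6690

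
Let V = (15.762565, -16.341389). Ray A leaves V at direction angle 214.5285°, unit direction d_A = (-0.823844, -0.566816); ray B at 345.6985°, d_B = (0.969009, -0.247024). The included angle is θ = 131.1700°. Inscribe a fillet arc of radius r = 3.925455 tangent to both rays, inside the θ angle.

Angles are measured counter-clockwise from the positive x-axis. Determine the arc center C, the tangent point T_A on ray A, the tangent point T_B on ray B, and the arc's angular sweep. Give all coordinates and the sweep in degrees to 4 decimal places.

center=(16.5196,-20.5854) T_A=(14.2946,-17.3514) T_B=(17.4892,-16.7816) sweep=48.8300

bisector direction at 280.1135° = (0.175599,-0.984462)
center distance |VC| = r/sin(θ/2) = 3.925455/sin(65.5850°) = 4.310961
C = V + |VC|·bis = (16.5196,-20.5854)
T_A = V + ((C−V)·d_A)·d_A = V + 1.7819·d_A = (14.2946,-17.3514)
T_B = V + ((C−V)·d_B)·d_B = V + 1.7819·d_B = (17.4892,-16.7816)
sweep = 180° − θ = 48.8300°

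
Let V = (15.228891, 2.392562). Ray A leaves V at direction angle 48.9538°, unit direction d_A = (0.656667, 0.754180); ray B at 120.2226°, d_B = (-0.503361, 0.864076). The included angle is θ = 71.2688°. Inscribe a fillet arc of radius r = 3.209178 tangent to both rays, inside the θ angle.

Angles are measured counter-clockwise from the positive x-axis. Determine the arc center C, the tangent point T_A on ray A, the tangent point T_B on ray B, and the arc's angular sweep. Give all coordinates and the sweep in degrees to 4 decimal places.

center=(15.7484,7.8763) T_A=(18.1687,5.7689) T_B=(12.9754,6.2609) sweep=108.7312

bisector direction at 84.5882° = (0.094313,0.995543)
center distance |VC| = r/sin(θ/2) = 3.209178/sin(35.6344°) = 5.508268
C = V + |VC|·bis = (15.7484,7.8763)
T_A = V + ((C−V)·d_A)·d_A = V + 4.4769·d_A = (18.1687,5.7689)
T_B = V + ((C−V)·d_B)·d_B = V + 4.4769·d_B = (12.9754,6.2609)
sweep = 180° − θ = 108.7312°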